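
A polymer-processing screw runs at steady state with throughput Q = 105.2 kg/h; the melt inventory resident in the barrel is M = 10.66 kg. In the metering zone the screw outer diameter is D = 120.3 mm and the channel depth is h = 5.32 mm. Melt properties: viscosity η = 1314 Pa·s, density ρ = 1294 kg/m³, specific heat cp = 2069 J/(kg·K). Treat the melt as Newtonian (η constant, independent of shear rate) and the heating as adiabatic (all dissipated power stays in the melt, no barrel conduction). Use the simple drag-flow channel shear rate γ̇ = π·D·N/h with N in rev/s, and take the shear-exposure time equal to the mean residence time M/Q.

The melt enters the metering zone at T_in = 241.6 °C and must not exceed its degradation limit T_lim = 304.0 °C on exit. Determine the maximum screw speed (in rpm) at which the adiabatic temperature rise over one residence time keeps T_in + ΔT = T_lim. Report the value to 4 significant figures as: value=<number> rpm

Q_s = Q / 3600 = 105.2 / 3600 = 0.0292222 kg/s
t_res = M / Q_s = 10.66 / 0.0292222 = 364.791 s
Convert to metres: D = 0.1203 m, h = 0.00532 m
ΔT_a = T_lim − T_in = 304.0 − 241.6 = 62.4 K
γ̇_max² = ΔT_a·ρ·cp / (η·t_res) = [62.4 × 1294 × 2069] / [1314 × 364.791] = 348.53 s⁻²
γ̇_max = sqrt(348.53) = 18.669 s⁻¹
Solve γ̇ = πDN/h for N: N_max = γ̇_max·h/(π·D) = 18.669 × 0.00532 / (π × 0.1203) = 0.262794 rev/s = 15.7677 rpm

value=15.77 rpm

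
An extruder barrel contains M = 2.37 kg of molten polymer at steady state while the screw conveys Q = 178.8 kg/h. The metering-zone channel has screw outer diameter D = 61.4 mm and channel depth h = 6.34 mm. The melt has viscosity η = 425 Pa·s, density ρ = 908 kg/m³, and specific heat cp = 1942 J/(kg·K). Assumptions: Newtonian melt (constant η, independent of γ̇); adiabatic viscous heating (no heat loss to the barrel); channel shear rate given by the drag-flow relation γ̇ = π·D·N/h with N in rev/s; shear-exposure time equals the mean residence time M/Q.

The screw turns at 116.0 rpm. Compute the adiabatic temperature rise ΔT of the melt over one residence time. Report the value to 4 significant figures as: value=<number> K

value=39.79 K

Q_s = Q / 3600 = 178.8 / 3600 = 0.0496667 kg/s
t_res = M / Q_s = 2.37 / 0.0496667 = 47.7181 s
D = 61.4 mm = 0.0614 m;  h = 6.34 mm = 0.00634 m;  N = 116.0 rpm / 60 = 1.93333 rev/s
γ̇ = π·D·N / h = π · 0.0614 · 1.93333 / 0.00634 = 58.8214 s⁻¹
ΔT = η·γ̇²·t_res / (ρ·cp) = 425 · (58.8214)² · 47.7181 / (908 · 1942) = 39.7932 K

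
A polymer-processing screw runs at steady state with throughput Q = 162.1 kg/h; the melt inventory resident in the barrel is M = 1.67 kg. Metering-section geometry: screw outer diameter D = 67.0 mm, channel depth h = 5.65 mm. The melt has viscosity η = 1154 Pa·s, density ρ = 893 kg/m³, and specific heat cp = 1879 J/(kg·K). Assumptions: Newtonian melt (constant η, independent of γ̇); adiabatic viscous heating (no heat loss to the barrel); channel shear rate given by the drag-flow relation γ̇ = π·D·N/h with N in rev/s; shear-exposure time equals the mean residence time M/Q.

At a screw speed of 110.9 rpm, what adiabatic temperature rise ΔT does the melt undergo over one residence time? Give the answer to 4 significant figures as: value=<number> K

Convert throughput: Q = 162.1 kg/h = 162.1/3600 = 0.0450278 kg/s
t_res = M / Q_s = 1.67 / 0.0450278 = 37.0882 s
Geometry in metres: D = 67.0 mm → 0.067 m, h = 5.65 mm → 0.00565 m; screw speed N = 110.9 rpm = 1.84833 rev/s
γ̇ = π D N / h = (π)(0.067)(1.84833) / 0.00565 = 68.8583 s⁻¹
Adiabatic rise: ΔT = η γ̇² t_res / (ρ cp) = 1154·(68.8583)²·37.0882 / (893·1879) = 120.942 K

value=120.9 K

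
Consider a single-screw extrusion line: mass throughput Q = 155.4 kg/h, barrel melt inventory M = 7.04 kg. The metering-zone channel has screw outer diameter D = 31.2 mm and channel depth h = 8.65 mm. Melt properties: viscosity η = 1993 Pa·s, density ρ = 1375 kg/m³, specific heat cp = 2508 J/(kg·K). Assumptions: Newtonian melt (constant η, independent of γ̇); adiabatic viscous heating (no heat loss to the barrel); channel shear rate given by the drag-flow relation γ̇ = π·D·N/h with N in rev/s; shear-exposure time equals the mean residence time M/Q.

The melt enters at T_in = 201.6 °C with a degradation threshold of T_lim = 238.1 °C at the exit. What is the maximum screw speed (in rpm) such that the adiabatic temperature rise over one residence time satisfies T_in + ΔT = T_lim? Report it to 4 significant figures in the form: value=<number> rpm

value=104.2 rpm

Convert throughput: Q = 155.4 kg/h = 155.4/3600 = 0.0431667 kg/s
t_res = M / Q_s = 7.04 / 0.0431667 = 163.089 s
Convert to metres: D = 0.0312 m, h = 0.00865 m
Allowable rise: ΔT_a = T_lim − T_in = 238.1 − 201.6 = 36.5 K
γ̇_max² = ΔT_a·ρ·cp / (η·t_res) = [36.5 × 1375 × 2508] / [1993 × 163.089] = 387.25 s⁻²
Take the square root: γ̇_max = √(387.25) = 19.6787 s⁻¹
N_max = γ̇_max·h / (π·D) = 19.6787 · 0.00865 / (π · 0.0312) = 1.73663 rev/s = 104.198 rpm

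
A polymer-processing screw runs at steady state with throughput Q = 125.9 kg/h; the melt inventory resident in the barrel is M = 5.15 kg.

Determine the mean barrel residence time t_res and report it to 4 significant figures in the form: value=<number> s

value=147.3 s

Convert throughput: Q = 125.9 kg/h = 125.9/3600 = 0.0349722 kg/s
Mean residence time: t_res = M/Q_s = 5.15 kg / 0.0349722 kg/s = 147.26 s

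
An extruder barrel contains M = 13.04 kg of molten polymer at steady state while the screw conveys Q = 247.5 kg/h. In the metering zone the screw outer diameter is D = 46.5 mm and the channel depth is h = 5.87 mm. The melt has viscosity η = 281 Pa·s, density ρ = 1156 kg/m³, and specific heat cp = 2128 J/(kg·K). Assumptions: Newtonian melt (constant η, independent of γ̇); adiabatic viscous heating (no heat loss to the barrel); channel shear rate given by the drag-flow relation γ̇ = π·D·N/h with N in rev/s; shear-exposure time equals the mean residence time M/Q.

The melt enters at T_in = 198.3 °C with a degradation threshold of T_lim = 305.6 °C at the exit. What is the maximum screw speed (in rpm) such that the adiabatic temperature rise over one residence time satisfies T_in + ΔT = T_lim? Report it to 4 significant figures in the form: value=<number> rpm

Convert throughput: Q = 247.5 kg/h = 247.5/3600 = 0.06875 kg/s
t_res = M / Q_s = 13.04 ÷ 0.06875 = 189.673 s
Geometry in SI: D = 46.5 mm → 0.0465 m, h = 5.87 mm → 0.00587 m
ΔT_a = T_lim − T_in = 305.6 − 198.3 = 107.3 K
γ̇_max² = ΔT_a·ρ·cp/(η·t_res) = 107.3·1156·2128/(281·189.673) = 4952.43 s⁻²
Take the square root: γ̇_max = √(4952.43) = 70.3735 s⁻¹
N_max = γ̇_max·h / (π·D) = 70.3735 · 0.00587 / (π · 0.0465) = 2.82777 rev/s = 169.666 rpm

value=169.7 rpm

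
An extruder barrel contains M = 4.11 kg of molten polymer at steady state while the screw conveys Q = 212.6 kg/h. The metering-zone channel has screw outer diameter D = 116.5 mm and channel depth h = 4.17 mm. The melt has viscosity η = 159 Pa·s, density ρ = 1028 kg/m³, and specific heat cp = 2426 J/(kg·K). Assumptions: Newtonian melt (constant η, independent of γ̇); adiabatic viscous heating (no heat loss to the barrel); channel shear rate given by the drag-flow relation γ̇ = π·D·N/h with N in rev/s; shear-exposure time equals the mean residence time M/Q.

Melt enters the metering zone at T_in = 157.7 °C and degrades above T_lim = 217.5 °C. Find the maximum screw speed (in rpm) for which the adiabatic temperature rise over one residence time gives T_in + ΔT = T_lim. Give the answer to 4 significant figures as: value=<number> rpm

value=79.36 rpm

Throughput in SI: Q_s = 212.6 kg/h ÷ 3600 s/h = 0.0590556 kg/s
t_res = M / Q_s = 4.11 / 0.0590556 = 69.5955 s
Geometry in SI: D = 116.5 mm → 0.1165 m, h = 4.17 mm → 0.00417 m
ΔT_a = T_lim − T_in = 217.5 − 157.7 = 59.8 K
γ̇_max² = ΔT_a·ρ·cp/(η·t_res) = 59.8·1028·2426/(159·69.5955) = 13477.4 s⁻²
γ̇_max = sqrt(13477.4) = 116.092 s⁻¹
Solve γ̇ = πDN/h for N: N_max = γ̇_max·h/(π·D) = 116.092 × 0.00417 / (π × 0.1165) = 1.32271 rev/s = 79.3624 rpm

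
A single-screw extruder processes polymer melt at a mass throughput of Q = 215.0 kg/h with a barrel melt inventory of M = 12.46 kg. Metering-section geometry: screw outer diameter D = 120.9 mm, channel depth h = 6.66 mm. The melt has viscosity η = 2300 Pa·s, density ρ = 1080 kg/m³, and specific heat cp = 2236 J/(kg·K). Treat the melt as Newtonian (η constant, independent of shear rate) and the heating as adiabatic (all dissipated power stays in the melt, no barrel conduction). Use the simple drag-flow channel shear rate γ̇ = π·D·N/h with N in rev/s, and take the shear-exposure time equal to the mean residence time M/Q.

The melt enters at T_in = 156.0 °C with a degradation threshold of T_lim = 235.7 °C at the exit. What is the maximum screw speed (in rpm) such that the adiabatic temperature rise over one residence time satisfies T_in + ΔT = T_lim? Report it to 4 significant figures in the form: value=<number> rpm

value=21.07 rpm

Q_s = Q / 3600 = 215.0 / 3600 = 0.0597222 kg/s
Mean residence time: t_res = M/Q_s = 12.46 kg / 0.0597222 kg/s = 208.633 s
Convert to metres: D = 0.1209 m, h = 0.00666 m
ΔT_a = T_lim − T_in = 235.7 − 156.0 = 79.7 K
γ̇_max² = ΔT_a·ρ·cp / (η·t_res) = [79.7 × 1080 × 2236] / [2300 × 208.633] = 401.092 s⁻²
Take the square root: γ̇_max = √(401.092) = 20.0273 s⁻¹
N_max = γ̇_max·h / (π·D) = 20.0273 · 0.00666 / (π · 0.1209) = 0.351172 rev/s = 21.0703 rpm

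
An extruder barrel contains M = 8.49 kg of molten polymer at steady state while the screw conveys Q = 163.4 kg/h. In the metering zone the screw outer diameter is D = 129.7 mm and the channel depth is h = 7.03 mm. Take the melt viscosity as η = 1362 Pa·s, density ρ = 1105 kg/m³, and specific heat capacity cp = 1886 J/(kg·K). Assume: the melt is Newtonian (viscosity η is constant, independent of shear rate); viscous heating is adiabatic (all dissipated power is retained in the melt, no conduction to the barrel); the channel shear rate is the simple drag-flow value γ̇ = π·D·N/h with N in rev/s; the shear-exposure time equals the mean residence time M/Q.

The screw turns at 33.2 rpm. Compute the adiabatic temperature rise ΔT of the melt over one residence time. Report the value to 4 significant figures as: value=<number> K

Throughput in SI: Q_s = 163.4 kg/h ÷ 3600 s/h = 0.0453889 kg/s
t_res = M / Q_s = 8.49 ÷ 0.0453889 = 187.05 s
D = 129.7 mm = 0.1297 m;  h = 7.03 mm = 0.00703 m;  N = 33.2 rpm / 60 = 0.553333 rev/s
γ̇ = π·D·N / h = π · 0.1297 · 0.553333 / 0.00703 = 32.0717 s⁻¹
Adiabatic rise: ΔT = η γ̇² t_res / (ρ cp) = 1362·(32.0717)²·187.05 / (1105·1886) = 125.74 K

value=125.7 K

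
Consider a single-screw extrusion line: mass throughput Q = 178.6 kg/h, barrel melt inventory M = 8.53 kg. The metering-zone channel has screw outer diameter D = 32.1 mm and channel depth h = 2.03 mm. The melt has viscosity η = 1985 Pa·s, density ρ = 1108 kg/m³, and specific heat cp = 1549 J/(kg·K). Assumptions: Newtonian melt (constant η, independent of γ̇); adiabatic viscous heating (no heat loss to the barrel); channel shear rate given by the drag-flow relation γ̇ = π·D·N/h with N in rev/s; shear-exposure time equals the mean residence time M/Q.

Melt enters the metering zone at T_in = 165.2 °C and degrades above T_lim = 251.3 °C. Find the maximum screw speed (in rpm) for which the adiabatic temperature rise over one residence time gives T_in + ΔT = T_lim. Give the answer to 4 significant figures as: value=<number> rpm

Throughput in SI: Q_s = 178.6 kg/h ÷ 3600 s/h = 0.0496111 kg/s
Mean residence time: t_res = M/Q_s = 8.53 kg / 0.0496111 kg/s = 171.937 s
Geometry in SI: D = 32.1 mm → 0.0321 m, h = 2.03 mm → 0.00203 m
ΔT_a = T_lim − T_in = 251.3 °C − 165.2 °C = 86.1 K
γ̇_max² = ΔT_a·ρ·cp/(η·t_res) = 86.1·1108·1549/(1985·171.937) = 432.976 s⁻²
γ̇_max = sqrt(432.976) = 20.8081 s⁻¹
N_max = γ̇_max h / (πD) = 20.8081·0.00203/(π·0.0321) = 0.418864 rev/s → ×60 = 25.1318 rpm

value=25.13 rpm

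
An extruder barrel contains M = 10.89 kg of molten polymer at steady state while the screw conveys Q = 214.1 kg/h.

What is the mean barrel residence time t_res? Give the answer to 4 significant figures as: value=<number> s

Q_s = Q / 3600 = 214.1 / 3600 = 0.0594722 kg/s
t_res = M / Q_s = 10.89 ÷ 0.0594722 = 183.111 s

value=183.1 s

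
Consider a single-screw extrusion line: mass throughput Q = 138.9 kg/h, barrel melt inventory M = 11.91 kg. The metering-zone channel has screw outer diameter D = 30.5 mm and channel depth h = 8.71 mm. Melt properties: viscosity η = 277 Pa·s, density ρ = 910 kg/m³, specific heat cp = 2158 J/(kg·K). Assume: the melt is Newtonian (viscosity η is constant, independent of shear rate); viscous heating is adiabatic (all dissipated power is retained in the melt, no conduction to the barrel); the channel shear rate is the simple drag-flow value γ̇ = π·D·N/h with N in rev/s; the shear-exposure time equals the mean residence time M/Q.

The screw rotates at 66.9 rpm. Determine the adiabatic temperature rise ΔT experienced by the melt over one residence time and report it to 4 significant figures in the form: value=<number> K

value=6.551 K

Convert throughput: Q = 138.9 kg/h = 138.9/3600 = 0.0385833 kg/s
Mean residence time: t_res = M/Q_s = 11.91 kg / 0.0385833 kg/s = 308.683 s
Geometry in metres: D = 30.5 mm → 0.0305 m, h = 8.71 mm → 0.00871 m; screw speed N = 66.9 rpm = 1.115 rev/s
Shear rate: γ̇ = πDN/h = π·0.0305·1.115/0.00871 = 12.2661 s⁻¹
Adiabatic rise: ΔT = η γ̇² t_res / (ρ cp) = 277·(12.2661)²·308.683 / (910·2158) = 6.55106 K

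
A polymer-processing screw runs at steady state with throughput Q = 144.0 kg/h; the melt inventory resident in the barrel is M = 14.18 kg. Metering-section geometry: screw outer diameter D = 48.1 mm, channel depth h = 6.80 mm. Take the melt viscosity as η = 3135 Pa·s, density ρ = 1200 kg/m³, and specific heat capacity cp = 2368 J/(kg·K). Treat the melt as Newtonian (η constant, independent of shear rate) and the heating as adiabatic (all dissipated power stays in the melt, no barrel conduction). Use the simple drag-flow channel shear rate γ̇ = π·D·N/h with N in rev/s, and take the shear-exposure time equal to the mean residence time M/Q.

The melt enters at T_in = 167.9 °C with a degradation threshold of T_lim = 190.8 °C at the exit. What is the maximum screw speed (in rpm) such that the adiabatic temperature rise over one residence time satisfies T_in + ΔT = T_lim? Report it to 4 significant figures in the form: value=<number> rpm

value=20.66 rpm

Convert throughput: Q = 144.0 kg/h = 144.0/3600 = 0.04 kg/s
t_res = M / Q_s = 14.18 / 0.04 = 354.5 s
Geometry in SI: D = 48.1 mm → 0.0481 m, h = 6.80 mm → 0.0068 m
ΔT_a = T_lim − T_in = 190.8 − 167.9 = 22.9 K
γ̇_max² = ΔT_a·ρ·cp / (η·t_res) = [22.9 × 1200 × 2368] / [3135 × 354.5] = 58.5524 s⁻²
γ̇_max = sqrt(58.5524) = 7.65195 s⁻¹
N_max = γ̇_max·h / (π·D) = 7.65195 · 0.0068 / (π · 0.0481) = 0.344339 rev/s = 20.6603 rpm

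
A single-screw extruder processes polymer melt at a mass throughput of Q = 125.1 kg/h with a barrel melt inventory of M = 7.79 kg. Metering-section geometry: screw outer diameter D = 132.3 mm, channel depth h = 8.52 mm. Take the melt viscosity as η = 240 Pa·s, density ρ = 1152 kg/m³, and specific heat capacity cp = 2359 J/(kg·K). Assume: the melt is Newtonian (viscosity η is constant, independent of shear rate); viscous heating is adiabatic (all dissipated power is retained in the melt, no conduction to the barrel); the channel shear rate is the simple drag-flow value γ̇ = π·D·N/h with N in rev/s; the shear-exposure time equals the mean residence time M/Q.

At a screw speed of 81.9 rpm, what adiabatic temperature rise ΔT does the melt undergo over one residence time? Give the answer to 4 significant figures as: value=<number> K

value=87.78 K

Convert throughput: Q = 125.1 kg/h = 125.1/3600 = 0.03475 kg/s
t_res = M / Q_s = 7.79 / 0.03475 = 224.173 s
D = 132.3 mm = 0.1323 m;  h = 8.52 mm = 0.00852 m;  N = 81.9 rpm / 60 = 1.365 rev/s
γ̇ = π D N / h = (π)(0.1323)(1.365) / 0.00852 = 66.589 s⁻¹
Adiabatic rise: ΔT = η γ̇² t_res / (ρ cp) = 240·(66.589)²·224.173 / (1152·2359) = 87.7847 K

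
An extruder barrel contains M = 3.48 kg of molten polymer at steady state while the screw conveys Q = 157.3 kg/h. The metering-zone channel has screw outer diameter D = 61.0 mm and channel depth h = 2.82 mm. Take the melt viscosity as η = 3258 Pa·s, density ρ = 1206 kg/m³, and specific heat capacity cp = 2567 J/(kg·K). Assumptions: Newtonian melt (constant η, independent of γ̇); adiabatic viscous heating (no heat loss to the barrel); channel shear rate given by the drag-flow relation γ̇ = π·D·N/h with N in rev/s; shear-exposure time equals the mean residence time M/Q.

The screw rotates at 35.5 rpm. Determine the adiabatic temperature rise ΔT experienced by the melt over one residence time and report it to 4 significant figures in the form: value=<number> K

value=135.5 K

Convert throughput: Q = 157.3 kg/h = 157.3/3600 = 0.0436944 kg/s
t_res = M / Q_s = 3.48 / 0.0436944 = 79.644 s
Convert to SI: D = 0.061 m, h = 0.00282 m, N = 35.5/60 = 0.591667 rev/s
γ̇ = π·D·N / h = π · 0.061 · 0.591667 / 0.00282 = 40.2076 s⁻¹
ΔT = η·γ̇²·t_res / (ρ·cp) = 3258 · (40.2076)² · 79.644 / (1206 · 2567) = 135.502 K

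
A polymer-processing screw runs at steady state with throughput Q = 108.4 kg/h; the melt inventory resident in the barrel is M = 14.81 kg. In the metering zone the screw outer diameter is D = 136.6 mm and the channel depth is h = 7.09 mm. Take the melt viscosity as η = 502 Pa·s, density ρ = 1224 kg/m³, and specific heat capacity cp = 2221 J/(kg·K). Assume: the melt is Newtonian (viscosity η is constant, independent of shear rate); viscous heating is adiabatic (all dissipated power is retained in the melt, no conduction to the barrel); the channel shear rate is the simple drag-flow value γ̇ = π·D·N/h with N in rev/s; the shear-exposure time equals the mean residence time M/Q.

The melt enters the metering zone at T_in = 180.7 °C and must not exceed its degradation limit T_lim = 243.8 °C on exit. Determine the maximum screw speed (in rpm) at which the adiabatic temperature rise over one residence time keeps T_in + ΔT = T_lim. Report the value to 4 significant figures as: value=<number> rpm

value=26.13 rpm

Convert throughput: Q = 108.4 kg/h = 108.4/3600 = 0.0301111 kg/s
Mean residence time: t_res = M/Q_s = 14.81 kg / 0.0301111 kg/s = 491.845 s
Geometry in SI: D = 136.6 mm → 0.1366 m, h = 7.09 mm → 0.00709 m
ΔT_a = T_lim − T_in = 243.8 °C − 180.7 °C = 63.1 K
γ̇_max² = ΔT_a·ρ·cp/(η·t_res) = 63.1·1224·2221/(502·491.845) = 694.748 s⁻²
γ̇_max = √694.748 = 26.3581 s⁻¹
N_max = γ̇_max h / (πD) = 26.3581·0.00709/(π·0.1366) = 0.435471 rev/s → ×60 = 26.1283 rpm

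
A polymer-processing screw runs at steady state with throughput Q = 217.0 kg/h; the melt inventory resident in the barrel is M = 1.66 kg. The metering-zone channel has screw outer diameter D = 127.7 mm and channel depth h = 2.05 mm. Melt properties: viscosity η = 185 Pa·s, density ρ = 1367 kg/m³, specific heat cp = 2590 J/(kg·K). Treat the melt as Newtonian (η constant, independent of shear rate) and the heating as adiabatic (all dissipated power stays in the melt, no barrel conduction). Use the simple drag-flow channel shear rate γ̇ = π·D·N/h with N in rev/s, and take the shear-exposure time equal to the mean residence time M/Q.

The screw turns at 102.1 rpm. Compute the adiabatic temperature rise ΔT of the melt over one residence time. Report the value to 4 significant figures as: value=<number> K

value=159.6 K

Q_s = Q / 3600 = 217.0 / 3600 = 0.0602778 kg/s
t_res = M / Q_s = 1.66 ÷ 0.0602778 = 27.5392 s
D = 127.7 mm = 0.1277 m;  h = 2.05 mm = 0.00205 m;  N = 102.1 rpm / 60 = 1.70167 rev/s
Shear rate: γ̇ = πDN/h = π·0.1277·1.70167/0.00205 = 333.013 s⁻¹
Adiabatic rise: ΔT = η γ̇² t_res / (ρ cp) = 185·(333.013)²·27.5392 / (1367·2590) = 159.58 K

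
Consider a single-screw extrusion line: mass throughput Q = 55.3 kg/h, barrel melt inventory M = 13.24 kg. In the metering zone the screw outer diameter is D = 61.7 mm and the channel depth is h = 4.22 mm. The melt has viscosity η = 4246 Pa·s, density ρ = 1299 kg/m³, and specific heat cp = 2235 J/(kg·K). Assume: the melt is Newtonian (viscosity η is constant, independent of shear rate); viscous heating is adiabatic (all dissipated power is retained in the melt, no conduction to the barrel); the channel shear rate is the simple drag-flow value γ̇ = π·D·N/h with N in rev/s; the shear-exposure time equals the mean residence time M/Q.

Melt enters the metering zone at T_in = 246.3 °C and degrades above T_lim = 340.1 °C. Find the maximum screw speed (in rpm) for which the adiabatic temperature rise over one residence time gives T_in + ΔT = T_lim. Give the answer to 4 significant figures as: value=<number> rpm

Throughput in SI: Q_s = 55.3 kg/h ÷ 3600 s/h = 0.0153611 kg/s
Mean residence time: t_res = M/Q_s = 13.24 kg / 0.0153611 kg/s = 861.917 s
D = 61.7 mm = 0.0617 m;  h = 4.22 mm = 0.00422 m
ΔT_a = T_lim − T_in = 340.1 − 246.3 = 93.8 K
γ̇_max² = ΔT_a·ρ·cp / (η·t_res) = [93.8 × 1299 × 2235] / [4246 × 861.917] = 74.4122 s⁻²
γ̇_max = sqrt(74.4122) = 8.62625 s⁻¹
N_max = γ̇_max·h / (π·D) = 8.62625 · 0.00422 / (π · 0.0617) = 0.187802 rev/s = 11.2681 rpm

value=11.27 rpm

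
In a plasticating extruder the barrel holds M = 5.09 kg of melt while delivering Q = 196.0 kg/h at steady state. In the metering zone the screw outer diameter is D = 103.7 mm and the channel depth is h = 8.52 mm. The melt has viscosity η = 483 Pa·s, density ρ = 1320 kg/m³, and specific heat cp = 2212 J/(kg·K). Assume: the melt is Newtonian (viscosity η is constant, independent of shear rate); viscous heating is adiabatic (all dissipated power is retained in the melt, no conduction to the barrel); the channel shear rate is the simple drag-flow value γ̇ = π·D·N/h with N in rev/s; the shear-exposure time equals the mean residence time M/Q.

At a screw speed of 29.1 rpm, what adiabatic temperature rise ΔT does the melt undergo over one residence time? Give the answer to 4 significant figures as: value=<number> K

value=5.319 K

Q_s = Q / 3600 = 196.0 / 3600 = 0.0544444 kg/s
t_res = M / Q_s = 5.09 / 0.0544444 = 93.4898 s
Convert to SI: D = 0.1037 m, h = 0.00852 m, N = 29.1/60 = 0.485 rev/s
Shear rate: γ̇ = πDN/h = π·0.1037·0.485/0.00852 = 18.5452 s⁻¹
ΔT = η·γ̇²·t_res / (ρ·cp) = 483 · (18.5452)² · 93.4898 / (1320 · 2212) = 5.3188 K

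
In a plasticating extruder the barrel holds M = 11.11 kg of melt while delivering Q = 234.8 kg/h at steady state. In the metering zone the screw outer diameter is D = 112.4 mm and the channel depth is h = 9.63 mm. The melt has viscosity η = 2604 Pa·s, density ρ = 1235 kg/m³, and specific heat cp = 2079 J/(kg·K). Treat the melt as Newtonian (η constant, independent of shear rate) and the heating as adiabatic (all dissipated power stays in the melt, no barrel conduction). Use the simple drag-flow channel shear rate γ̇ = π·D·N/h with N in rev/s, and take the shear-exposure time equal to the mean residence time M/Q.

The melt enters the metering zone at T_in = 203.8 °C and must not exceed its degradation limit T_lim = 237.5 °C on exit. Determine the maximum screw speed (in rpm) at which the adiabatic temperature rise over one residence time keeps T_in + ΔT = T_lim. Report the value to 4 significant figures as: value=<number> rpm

value=22.85 rpm

Throughput in SI: Q_s = 234.8 kg/h ÷ 3600 s/h = 0.0652222 kg/s
t_res = M / Q_s = 11.11 / 0.0652222 = 170.341 s
D = 112.4 mm = 0.1124 m;  h = 9.63 mm = 0.00963 m
Allowable rise: ΔT_a = T_lim − T_in = 237.5 − 203.8 = 33.7 K
γ̇_max² = ΔT_a·ρ·cp / (η·t_res) = [33.7 × 1235 × 2079] / [2604 × 170.341] = 195.071 s⁻²
γ̇_max = sqrt(195.071) = 13.9668 s⁻¹
N_max = γ̇_max h / (πD) = 13.9668·0.00963/(π·0.1124) = 0.380896 rev/s → ×60 = 22.8537 rpm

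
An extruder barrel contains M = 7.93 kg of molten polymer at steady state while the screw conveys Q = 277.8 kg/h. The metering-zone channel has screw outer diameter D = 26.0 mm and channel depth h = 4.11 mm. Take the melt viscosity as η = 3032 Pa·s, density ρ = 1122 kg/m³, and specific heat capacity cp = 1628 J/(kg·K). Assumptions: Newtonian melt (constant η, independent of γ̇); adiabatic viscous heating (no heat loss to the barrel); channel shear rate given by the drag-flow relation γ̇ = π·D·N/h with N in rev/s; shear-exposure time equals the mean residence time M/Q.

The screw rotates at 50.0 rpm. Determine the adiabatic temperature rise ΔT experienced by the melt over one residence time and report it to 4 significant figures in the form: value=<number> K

value=46.79 K

Q_s = Q / 3600 = 277.8 / 3600 = 0.0771667 kg/s
Mean residence time: t_res = M/Q_s = 7.93 kg / 0.0771667 kg/s = 102.765 s
D = 26.0 mm = 0.026 m;  h = 4.11 mm = 0.00411 m;  N = 50.0 rpm / 60 = 0.833333 rev/s
Shear rate: γ̇ = πDN/h = π·0.026·0.833333/0.00411 = 16.5615 s⁻¹
ΔT = η·γ̇²·t_res / (ρ·cp) = 3032 · (16.5615)² · 102.765 / (1122 · 1628) = 46.7871 K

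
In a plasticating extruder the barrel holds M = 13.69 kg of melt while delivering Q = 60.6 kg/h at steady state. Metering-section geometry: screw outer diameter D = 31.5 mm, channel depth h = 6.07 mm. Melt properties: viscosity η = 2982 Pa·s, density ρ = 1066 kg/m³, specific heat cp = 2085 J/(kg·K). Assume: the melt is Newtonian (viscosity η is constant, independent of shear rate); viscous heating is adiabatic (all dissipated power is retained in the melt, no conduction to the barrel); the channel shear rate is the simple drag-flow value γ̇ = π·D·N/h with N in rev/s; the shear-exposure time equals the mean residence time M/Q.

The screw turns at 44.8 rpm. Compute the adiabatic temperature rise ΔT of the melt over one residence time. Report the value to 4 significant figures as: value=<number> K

Convert throughput: Q = 60.6 kg/h = 60.6/3600 = 0.0168333 kg/s
Mean residence time: t_res = M/Q_s = 13.69 kg / 0.0168333 kg/s = 813.267 s
Convert to SI: D = 0.0315 m, h = 0.00607 m, N = 44.8/60 = 0.746667 rev/s
γ̇ = π D N / h = (π)(0.0315)(0.746667) / 0.00607 = 12.173 s⁻¹
ΔT = η·γ̇²·t_res/(ρ·cp) = [2982 × 12.173² × 813.267] / [1066 × 2085] = 161.687 K

value=161.7 K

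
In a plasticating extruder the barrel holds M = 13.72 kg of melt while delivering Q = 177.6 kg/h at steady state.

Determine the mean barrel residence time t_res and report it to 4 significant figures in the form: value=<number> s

Convert throughput: Q = 177.6 kg/h = 177.6/3600 = 0.0493333 kg/s
t_res = M / Q_s = 13.72 / 0.0493333 = 278.108 s

value=278.1 s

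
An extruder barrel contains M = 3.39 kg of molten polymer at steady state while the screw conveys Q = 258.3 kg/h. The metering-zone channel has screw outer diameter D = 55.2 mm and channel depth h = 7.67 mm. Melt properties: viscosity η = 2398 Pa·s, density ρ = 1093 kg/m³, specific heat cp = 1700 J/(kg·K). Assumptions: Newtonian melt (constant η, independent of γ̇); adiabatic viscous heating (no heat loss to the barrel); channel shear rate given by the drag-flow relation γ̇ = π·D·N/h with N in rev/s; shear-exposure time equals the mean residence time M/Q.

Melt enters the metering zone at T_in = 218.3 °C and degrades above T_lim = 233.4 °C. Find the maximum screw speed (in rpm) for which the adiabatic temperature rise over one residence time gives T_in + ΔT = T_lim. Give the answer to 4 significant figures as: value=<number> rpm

value=41.76 rpm

Convert throughput: Q = 258.3 kg/h = 258.3/3600 = 0.07175 kg/s
Mean residence time: t_res = M/Q_s = 3.39 kg / 0.07175 kg/s = 47.2474 s
Convert to metres: D = 0.0552 m, h = 0.00767 m
ΔT_a = T_lim − T_in = 233.4 °C − 218.3 °C = 15.1 K
γ̇_max² = ΔT_a·ρ·cp / (η·t_res) = [15.1 × 1093 × 1700] / [2398 × 47.2474] = 247.639 s⁻²
γ̇_max = √247.639 = 15.7366 s⁻¹
Solve γ̇ = πDN/h for N: N_max = γ̇_max·h/(π·D) = 15.7366 × 0.00767 / (π × 0.0552) = 0.696011 rev/s = 41.7606 rpm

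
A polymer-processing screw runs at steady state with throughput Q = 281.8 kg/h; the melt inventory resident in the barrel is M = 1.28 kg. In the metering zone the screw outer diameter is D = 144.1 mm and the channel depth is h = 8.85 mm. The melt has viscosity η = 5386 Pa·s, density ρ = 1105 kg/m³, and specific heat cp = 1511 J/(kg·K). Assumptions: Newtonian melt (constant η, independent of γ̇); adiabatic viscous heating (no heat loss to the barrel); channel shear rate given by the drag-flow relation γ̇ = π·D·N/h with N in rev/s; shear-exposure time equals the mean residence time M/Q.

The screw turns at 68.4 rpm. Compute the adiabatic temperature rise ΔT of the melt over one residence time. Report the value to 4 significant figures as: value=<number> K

value=179.4 K

Q_s = Q / 3600 = 281.8 / 3600 = 0.0782778 kg/s
t_res = M / Q_s = 1.28 ÷ 0.0782778 = 16.352 s
Convert to SI: D = 0.1441 m, h = 0.00885 m, N = 68.4/60 = 1.14 rev/s
Shear rate: γ̇ = πDN/h = π·0.1441·1.14/0.00885 = 58.3143 s⁻¹
ΔT = η·γ̇²·t_res / (ρ·cp) = 5386 · (58.3143)² · 16.352 / (1105 · 1511) = 179.375 K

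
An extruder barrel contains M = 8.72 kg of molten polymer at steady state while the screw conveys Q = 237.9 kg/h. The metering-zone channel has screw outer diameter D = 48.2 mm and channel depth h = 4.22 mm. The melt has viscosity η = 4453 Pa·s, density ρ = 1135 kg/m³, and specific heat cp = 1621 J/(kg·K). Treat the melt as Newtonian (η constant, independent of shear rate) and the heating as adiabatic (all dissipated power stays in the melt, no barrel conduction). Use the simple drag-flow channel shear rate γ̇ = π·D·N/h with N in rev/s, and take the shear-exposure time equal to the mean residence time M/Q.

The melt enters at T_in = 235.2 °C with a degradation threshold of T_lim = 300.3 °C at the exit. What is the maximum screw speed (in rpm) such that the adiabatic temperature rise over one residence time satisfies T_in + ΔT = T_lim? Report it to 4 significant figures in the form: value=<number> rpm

value=23.87 rpm

Throughput in SI: Q_s = 237.9 kg/h ÷ 3600 s/h = 0.0660833 kg/s
t_res = M / Q_s = 8.72 / 0.0660833 = 131.955 s
Geometry in SI: D = 48.2 mm → 0.0482 m, h = 4.22 mm → 0.00422 m
ΔT_a = T_lim − T_in = 300.3 − 235.2 = 65.1 K
γ̇_max² = ΔT_a·ρ·cp / (η·t_res) = [65.1 × 1135 × 1621] / [4453 × 131.955] = 203.837 s⁻²
γ̇_max = √203.837 = 14.2771 s⁻¹
Solve γ̇ = πDN/h for N: N_max = γ̇_max·h/(π·D) = 14.2771 × 0.00422 / (π × 0.0482) = 0.397884 rev/s = 23.8731 rpm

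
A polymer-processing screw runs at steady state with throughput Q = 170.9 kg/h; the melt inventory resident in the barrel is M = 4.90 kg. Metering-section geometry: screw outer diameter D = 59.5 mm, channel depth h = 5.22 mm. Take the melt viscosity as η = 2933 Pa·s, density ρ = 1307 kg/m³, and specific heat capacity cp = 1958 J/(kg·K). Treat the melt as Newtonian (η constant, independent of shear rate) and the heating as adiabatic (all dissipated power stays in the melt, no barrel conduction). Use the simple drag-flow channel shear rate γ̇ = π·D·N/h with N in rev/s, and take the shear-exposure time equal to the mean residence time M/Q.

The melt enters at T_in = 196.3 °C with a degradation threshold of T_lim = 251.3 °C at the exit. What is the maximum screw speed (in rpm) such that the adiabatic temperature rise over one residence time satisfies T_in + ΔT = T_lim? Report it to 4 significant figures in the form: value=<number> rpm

value=36.13 rpm

Convert throughput: Q = 170.9 kg/h = 170.9/3600 = 0.0474722 kg/s
Mean residence time: t_res = M/Q_s = 4.90 kg / 0.0474722 kg/s = 103.218 s
D = 59.5 mm = 0.0595 m;  h = 5.22 mm = 0.00522 m
ΔT_a = T_lim − T_in = 251.3 − 196.3 = 55 K
Invert ΔT = ηγ̇²t_res/(ρcp) for γ̇: γ̇_max² = ΔT_a ρ cp / (η t_res) = 55·1307·1958 / (2933·103.218) = 464.924 s⁻²
Take the square root: γ̇_max = √(464.924) = 21.5621 s⁻¹
Solve γ̇ = πDN/h for N: N_max = γ̇_max·h/(π·D) = 21.5621 × 0.00522 / (π × 0.0595) = 0.602136 rev/s = 36.1282 rpm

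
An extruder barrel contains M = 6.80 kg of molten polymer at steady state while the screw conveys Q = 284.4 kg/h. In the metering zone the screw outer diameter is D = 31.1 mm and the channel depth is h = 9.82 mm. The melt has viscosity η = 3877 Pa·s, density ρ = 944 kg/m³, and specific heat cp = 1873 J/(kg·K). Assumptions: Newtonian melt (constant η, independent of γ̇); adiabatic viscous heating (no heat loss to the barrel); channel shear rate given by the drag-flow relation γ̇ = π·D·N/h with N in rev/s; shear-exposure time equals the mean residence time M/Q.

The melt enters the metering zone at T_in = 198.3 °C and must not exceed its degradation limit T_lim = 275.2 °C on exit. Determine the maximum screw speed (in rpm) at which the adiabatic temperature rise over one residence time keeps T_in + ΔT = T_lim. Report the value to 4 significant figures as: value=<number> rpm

value=121.7 rpm

Convert throughput: Q = 284.4 kg/h = 284.4/3600 = 0.079 kg/s
Mean residence time: t_res = M/Q_s = 6.80 kg / 0.079 kg/s = 86.0759 s
Convert to metres: D = 0.0311 m, h = 0.00982 m
Allowable rise: ΔT_a = T_lim − T_in = 275.2 − 198.3 = 76.9 K
γ̇_max² = ΔT_a·ρ·cp / (η·t_res) = [76.9 × 944 × 1873] / [3877 × 86.0759] = 407.435 s⁻²
Take the square root: γ̇_max = √(407.435) = 20.185 s⁻¹
N_max = γ̇_max h / (πD) = 20.185·0.00982/(π·0.0311) = 2.02876 rev/s → ×60 = 121.726 rpm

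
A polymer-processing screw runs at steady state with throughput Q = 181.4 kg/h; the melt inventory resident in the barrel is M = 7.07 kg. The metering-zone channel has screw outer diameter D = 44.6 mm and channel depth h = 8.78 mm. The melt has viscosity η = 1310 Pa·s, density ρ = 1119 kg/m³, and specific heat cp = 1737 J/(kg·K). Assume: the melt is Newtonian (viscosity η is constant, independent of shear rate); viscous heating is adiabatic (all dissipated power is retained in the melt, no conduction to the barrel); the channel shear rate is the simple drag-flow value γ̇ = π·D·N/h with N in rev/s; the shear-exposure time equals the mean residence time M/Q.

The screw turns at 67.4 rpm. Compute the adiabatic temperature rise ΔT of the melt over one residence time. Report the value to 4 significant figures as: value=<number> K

Convert throughput: Q = 181.4 kg/h = 181.4/3600 = 0.0503889 kg/s
Mean residence time: t_res = M/Q_s = 7.07 kg / 0.0503889 kg/s = 140.309 s
Geometry in metres: D = 44.6 mm → 0.0446 m, h = 8.78 mm → 0.00878 m; screw speed N = 67.4 rpm = 1.12333 rev/s
γ̇ = π·D·N / h = π · 0.0446 · 1.12333 / 0.00878 = 17.9266 s⁻¹
ΔT = η·γ̇²·t_res / (ρ·cp) = 1310 · (17.9266)² · 140.309 / (1119 · 1737) = 30.3895 K

value=30.39 K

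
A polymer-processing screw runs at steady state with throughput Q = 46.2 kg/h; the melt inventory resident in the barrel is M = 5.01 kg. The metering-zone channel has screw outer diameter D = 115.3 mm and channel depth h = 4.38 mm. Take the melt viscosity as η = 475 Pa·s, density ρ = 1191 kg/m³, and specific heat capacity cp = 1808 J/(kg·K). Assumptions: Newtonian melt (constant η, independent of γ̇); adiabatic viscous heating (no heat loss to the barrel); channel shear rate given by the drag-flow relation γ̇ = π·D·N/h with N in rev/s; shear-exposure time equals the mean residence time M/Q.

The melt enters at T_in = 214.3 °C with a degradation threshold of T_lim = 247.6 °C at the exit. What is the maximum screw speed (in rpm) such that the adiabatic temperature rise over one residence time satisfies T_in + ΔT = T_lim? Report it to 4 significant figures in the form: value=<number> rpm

value=14.27 rpm

Convert throughput: Q = 46.2 kg/h = 46.2/3600 = 0.0128333 kg/s
t_res = M / Q_s = 5.01 / 0.0128333 = 390.39 s
D = 115.3 mm = 0.1153 m;  h = 4.38 mm = 0.00438 m
Allowable rise: ΔT_a = T_lim − T_in = 247.6 − 214.3 = 33.3 K
γ̇_max² = ΔT_a·ρ·cp/(η·t_res) = 33.3·1191·1808/(475·390.39) = 386.69 s⁻²
γ̇_max = √386.69 = 19.6644 s⁻¹
N_max = γ̇_max h / (πD) = 19.6644·0.00438/(π·0.1153) = 0.23778 rev/s → ×60 = 14.2668 rpm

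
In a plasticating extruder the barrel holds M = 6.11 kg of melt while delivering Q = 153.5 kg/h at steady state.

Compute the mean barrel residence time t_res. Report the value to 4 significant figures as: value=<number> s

value=143.3 s

Throughput in SI: Q_s = 153.5 kg/h ÷ 3600 s/h = 0.0426389 kg/s
t_res = M / Q_s = 6.11 / 0.0426389 = 143.296 s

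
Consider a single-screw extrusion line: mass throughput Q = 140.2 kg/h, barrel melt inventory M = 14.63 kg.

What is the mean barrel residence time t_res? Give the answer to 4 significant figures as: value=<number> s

value=375.7 s

Q_s = Q / 3600 = 140.2 / 3600 = 0.0389444 kg/s
t_res = M / Q_s = 14.63 ÷ 0.0389444 = 375.663 s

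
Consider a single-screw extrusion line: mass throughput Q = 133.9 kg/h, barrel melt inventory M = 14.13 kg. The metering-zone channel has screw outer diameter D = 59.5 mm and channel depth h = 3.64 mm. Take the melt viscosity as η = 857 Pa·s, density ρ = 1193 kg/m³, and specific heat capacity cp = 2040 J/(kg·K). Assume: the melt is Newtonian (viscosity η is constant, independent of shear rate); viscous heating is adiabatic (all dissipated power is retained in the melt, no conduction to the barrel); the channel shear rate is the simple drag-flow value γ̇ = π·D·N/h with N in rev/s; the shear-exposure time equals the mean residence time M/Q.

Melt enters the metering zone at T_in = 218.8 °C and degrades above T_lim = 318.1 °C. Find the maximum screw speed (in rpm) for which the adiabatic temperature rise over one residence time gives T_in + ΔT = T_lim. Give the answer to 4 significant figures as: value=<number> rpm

value=31.83 rpm

Throughput in SI: Q_s = 133.9 kg/h ÷ 3600 s/h = 0.0371944 kg/s
t_res = M / Q_s = 14.13 / 0.0371944 = 379.895 s
Geometry in SI: D = 59.5 mm → 0.0595 m, h = 3.64 mm → 0.00364 m
ΔT_a = T_lim − T_in = 318.1 °C − 218.8 °C = 99.3 K
Invert ΔT = ηγ̇²t_res/(ρcp) for γ̇: γ̇_max² = ΔT_a ρ cp / (η t_res) = 99.3·1193·2040 / (857·379.895) = 742.292 s⁻²
γ̇_max = sqrt(742.292) = 27.245 s⁻¹
N_max = γ̇_max h / (πD) = 27.245·0.00364/(π·0.0595) = 0.530545 rev/s → ×60 = 31.8327 rpm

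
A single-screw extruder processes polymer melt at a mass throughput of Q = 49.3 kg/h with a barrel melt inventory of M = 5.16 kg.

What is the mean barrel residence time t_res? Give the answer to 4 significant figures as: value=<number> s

value=376.8 s

Throughput in SI: Q_s = 49.3 kg/h ÷ 3600 s/h = 0.0136944 kg/s
t_res = M / Q_s = 5.16 / 0.0136944 = 376.795 s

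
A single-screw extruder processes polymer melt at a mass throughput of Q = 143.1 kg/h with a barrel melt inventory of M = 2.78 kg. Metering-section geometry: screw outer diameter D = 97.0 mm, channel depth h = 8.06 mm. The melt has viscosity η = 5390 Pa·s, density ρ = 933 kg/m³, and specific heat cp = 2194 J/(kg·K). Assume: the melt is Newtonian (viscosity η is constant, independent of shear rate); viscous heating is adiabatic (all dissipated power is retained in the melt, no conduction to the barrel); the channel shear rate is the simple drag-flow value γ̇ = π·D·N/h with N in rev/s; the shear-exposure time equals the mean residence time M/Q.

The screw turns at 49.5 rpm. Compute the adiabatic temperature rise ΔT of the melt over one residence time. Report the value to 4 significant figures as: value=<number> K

Convert throughput: Q = 143.1 kg/h = 143.1/3600 = 0.03975 kg/s
t_res = M / Q_s = 2.78 ÷ 0.03975 = 69.9371 s
D = 97.0 mm = 0.097 m;  h = 8.06 mm = 0.00806 m;  N = 49.5 rpm / 60 = 0.825 rev/s
γ̇ = π·D·N / h = π · 0.097 · 0.825 / 0.00806 = 31.1918 s⁻¹
ΔT = η·γ̇²·t_res / (ρ·cp) = 5390 · (31.1918)² · 69.9371 / (933 · 2194) = 179.167 K

value=179.2 K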